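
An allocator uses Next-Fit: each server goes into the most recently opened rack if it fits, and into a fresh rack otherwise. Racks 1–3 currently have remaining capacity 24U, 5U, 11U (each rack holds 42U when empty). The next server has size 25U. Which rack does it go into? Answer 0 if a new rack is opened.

Next-Fit only looks at rack 3, which has 11U free.
25U does not fit, so a new rack is opened.

0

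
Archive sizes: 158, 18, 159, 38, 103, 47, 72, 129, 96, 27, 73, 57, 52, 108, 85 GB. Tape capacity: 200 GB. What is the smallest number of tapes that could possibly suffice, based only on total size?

7 tapes

Total size = 158 + 18 + 159 + 38 + 103 + 47 + 72 + 129 + 96 + 27 + 73 + 57 + 52 + 108 + 85 = 1222 GB.
⌈1222 / 200⌉ = 7.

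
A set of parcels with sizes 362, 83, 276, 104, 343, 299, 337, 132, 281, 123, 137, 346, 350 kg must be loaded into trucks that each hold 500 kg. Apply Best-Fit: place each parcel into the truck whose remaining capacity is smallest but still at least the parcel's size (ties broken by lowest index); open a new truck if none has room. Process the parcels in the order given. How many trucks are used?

8 trucks

362 kg → truck 1 (remaining 138 kg)
83 kg → truck 1 (remaining 55 kg)
276 kg → truck 2 (remaining 224 kg)
104 kg → truck 2 (remaining 120 kg)
343 kg → truck 3 (remaining 157 kg)
299 kg → truck 4 (remaining 201 kg)
337 kg → truck 5 (remaining 163 kg)
132 kg → truck 3 (remaining 25 kg)
281 kg → truck 6 (remaining 219 kg)
123 kg → truck 5 (remaining 40 kg)
137 kg → truck 4 (remaining 64 kg)
346 kg → truck 7 (remaining 154 kg)
350 kg → truck 8 (remaining 150 kg)
Final trucks: [362,83] [276,104] [343,132] [299,137] [337,123] [281] [346] [350].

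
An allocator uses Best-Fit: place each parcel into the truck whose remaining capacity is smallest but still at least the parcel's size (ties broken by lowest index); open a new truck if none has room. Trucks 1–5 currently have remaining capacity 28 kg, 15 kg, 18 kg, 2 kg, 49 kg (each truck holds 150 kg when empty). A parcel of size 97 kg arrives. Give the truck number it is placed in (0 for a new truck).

0

No truck has ≥ 97 kg free, so a new truck is opened.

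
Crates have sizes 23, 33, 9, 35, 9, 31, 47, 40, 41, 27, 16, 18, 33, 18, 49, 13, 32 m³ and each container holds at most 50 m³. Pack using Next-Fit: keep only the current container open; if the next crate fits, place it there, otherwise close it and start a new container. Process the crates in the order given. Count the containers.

13

Put 23 m³ in container 1; 27 m³ remain.
Put 33 m³ in container 2; 17 m³ remain.
Put 9 m³ in container 2; 8 m³ remain.
Put 35 m³ in container 3; 15 m³ remain.
Put 9 m³ in container 3; 6 m³ remain.
Put 31 m³ in container 4; 19 m³ remain.
Put 47 m³ in container 5; 3 m³ remain.
Put 40 m³ in container 6; 10 m³ remain.
Put 41 m³ in container 7; 9 m³ remain.
Put 27 m³ in container 8; 23 m³ remain.
Put 16 m³ in container 8; 7 m³ remain.
Put 18 m³ in container 9; 32 m³ remain.
Put 33 m³ in container 10; 17 m³ remain.
Put 18 m³ in container 11; 32 m³ remain.
Put 49 m³ in container 12; 1 m³ remain.
Put 13 m³ in container 13; 37 m³ remain.
Put 32 m³ in container 13; 5 m³ remain.
Final containers: [23] [33,9] [35,9] [31] [47] [40] [41] [27,16] [18] [33] [18] [49] [13,32].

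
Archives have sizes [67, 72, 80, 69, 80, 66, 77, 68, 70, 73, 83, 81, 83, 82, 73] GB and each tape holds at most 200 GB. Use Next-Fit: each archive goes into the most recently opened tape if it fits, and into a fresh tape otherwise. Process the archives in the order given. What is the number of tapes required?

Put 67 GB in tape 1; 133 GB remain.
Put 72 GB in tape 1; 61 GB remain.
Put 80 GB in tape 2; 120 GB remain.
Put 69 GB in tape 2; 51 GB remain.
Put 80 GB in tape 3; 120 GB remain.
Put 66 GB in tape 3; 54 GB remain.
Put 77 GB in tape 4; 123 GB remain.
Put 68 GB in tape 4; 55 GB remain.
Put 70 GB in tape 5; 130 GB remain.
Put 73 GB in tape 5; 57 GB remain.
Put 83 GB in tape 6; 117 GB remain.
Put 81 GB in tape 6; 36 GB remain.
Put 83 GB in tape 7; 117 GB remain.
Put 82 GB in tape 7; 35 GB remain.
Put 73 GB in tape 8; 127 GB remain.

8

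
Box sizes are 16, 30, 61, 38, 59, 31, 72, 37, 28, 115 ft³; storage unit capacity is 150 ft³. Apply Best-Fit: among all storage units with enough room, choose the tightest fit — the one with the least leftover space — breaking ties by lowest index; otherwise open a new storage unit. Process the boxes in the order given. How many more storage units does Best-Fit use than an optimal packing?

0

Best-Fit: [16,30,61,38] [59,31,37] [72,28] [115] → 4 storage units.
Total size 487 ft³; any packing needs at least ⌈487/150⌉ = 4 storage units.
So 4 is already optimal.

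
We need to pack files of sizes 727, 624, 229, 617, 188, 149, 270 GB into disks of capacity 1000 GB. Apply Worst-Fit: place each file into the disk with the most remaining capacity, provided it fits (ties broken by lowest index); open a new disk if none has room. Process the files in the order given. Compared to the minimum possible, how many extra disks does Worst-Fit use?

1

Worst-Fit: [727,149] [624,229] [617,188] [270] → 4 disks.
Total size 2804 GB; any packing needs at least ⌈2804/1000⌉ = 3 disks.
An optimal packing achieves that bound: [727,270] [624,229] [617,188,149] → 3 disks.
Excess: 4 − 3 = 1.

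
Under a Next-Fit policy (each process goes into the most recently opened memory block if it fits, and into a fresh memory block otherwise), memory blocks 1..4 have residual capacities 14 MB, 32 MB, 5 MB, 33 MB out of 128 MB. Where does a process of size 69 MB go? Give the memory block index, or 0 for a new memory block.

0

Next-Fit only looks at memory block 4, which has 33 MB free.
69 MB does not fit, so a new memory block is opened.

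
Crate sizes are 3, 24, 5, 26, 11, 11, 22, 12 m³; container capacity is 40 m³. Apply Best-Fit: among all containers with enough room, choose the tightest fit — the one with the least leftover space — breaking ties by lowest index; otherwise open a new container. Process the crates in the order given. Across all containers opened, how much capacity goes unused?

container 1: place 3 m³, 37 m³ left
container 1: place 24 m³, 13 m³ left
container 1: place 5 m³, 8 m³ left
container 2: place 26 m³, 14 m³ left
container 2: place 11 m³, 3 m³ left
container 3: place 11 m³, 29 m³ left
container 3: place 22 m³, 7 m³ left
container 4: place 12 m³, 28 m³ left
4 containers × 40 m³ = 160 m³; used 114 m³; unused 46 m³.

46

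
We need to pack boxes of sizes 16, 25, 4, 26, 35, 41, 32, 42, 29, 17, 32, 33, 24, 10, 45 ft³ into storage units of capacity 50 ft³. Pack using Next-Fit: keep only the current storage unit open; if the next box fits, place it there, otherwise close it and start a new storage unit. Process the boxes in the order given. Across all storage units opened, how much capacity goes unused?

Put 16 ft³ in storage unit 1; 34 ft³ remain.
Put 25 ft³ in storage unit 1; 9 ft³ remain.
Put 4 ft³ in storage unit 1; 5 ft³ remain.
Put 26 ft³ in storage unit 2; 24 ft³ remain.
Put 35 ft³ in storage unit 3; 15 ft³ remain.
Put 41 ft³ in storage unit 4; 9 ft³ remain.
Put 32 ft³ in storage unit 5; 18 ft³ remain.
Put 42 ft³ in storage unit 6; 8 ft³ remain.
Put 29 ft³ in storage unit 7; 21 ft³ remain.
Put 17 ft³ in storage unit 7; 4 ft³ remain.
Put 32 ft³ in storage unit 8; 18 ft³ remain.
Put 33 ft³ in storage unit 9; 17 ft³ remain.
Put 24 ft³ in storage unit 10; 26 ft³ remain.
Put 10 ft³ in storage unit 10; 16 ft³ remain.
Put 45 ft³ in storage unit 11; 5 ft³ remain.
11 storage units × 50 ft³ = 550 ft³; used 411 ft³; unused 139 ft³.

139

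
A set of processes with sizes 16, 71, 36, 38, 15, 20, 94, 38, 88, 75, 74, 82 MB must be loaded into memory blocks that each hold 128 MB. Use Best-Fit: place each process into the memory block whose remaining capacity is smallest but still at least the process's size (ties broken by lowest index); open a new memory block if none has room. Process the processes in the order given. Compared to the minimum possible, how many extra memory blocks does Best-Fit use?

1

Best-Fit: [16,71,36] [38,15,20,38] [94] [88] [75] [74] [82] → 7 memory blocks.
Total size 647 MB; any packing needs at least ⌈647/128⌉ = 6 memory blocks.
An optimal packing achieves that bound: [94,20] [88,38] [82,38] [75,36,16] [74,15] [71] → 6 memory blocks.
Excess: 7 − 6 = 1.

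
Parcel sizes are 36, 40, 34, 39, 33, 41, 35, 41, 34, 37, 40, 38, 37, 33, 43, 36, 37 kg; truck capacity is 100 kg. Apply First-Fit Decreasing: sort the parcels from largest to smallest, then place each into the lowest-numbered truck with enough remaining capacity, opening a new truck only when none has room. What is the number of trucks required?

8 trucks

Sorted descending: 43, 41, 41, 40, 40, 39, 38, 37, 37, 37, 36, 36, 35, 34, 34, 33, 33.
truck 1: place 43 kg, 57 kg left
truck 1: place 41 kg, 16 kg left
truck 2: place 41 kg, 59 kg left
truck 2: place 40 kg, 19 kg left
truck 3: place 40 kg, 60 kg left
truck 3: place 39 kg, 21 kg left
truck 4: place 38 kg, 62 kg left
truck 4: place 37 kg, 25 kg left
truck 5: place 37 kg, 63 kg left
truck 5: place 37 kg, 26 kg left
truck 6: place 36 kg, 64 kg left
truck 6: place 36 kg, 28 kg left
truck 7: place 35 kg, 65 kg left
truck 7: place 34 kg, 31 kg left
truck 8: place 34 kg, 66 kg left
truck 8: place 33 kg, 33 kg left
truck 8: place 33 kg, 0 kg left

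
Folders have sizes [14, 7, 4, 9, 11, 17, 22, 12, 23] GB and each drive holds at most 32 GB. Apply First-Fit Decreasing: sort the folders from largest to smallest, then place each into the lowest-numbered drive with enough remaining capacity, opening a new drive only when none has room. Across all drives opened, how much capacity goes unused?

9

Sorted descending: 23, 22, 17, 14, 12, 11, 9, 7, 4.
23 GB → drive 1 (remaining 9 GB)
22 GB → drive 2 (remaining 10 GB)
17 GB → drive 3 (remaining 15 GB)
14 GB → drive 3 (remaining 1 GB)
12 GB → drive 4 (remaining 20 GB)
11 GB → drive 4 (remaining 9 GB)
9 GB → drive 1 (remaining 0 GB)
7 GB → drive 2 (remaining 3 GB)
4 GB → drive 4 (remaining 5 GB)
4 drives × 32 GB = 128 GB; used 119 GB; unused 9 GB.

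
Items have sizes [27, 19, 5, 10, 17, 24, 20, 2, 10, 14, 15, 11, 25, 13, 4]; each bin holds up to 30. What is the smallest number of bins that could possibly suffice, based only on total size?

8 bins

Total size = 27 + 19 + 5 + 10 + 17 + 24 + 20 + 2 + 10 + 14 + 15 + 11 + 25 + 13 + 4 = 216.
⌈216 / 30⌉ = 8.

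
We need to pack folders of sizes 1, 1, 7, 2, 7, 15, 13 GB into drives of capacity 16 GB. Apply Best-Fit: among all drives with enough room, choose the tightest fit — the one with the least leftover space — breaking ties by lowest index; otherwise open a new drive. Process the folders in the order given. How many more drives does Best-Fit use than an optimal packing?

Best-Fit: [1,1,7,2] [7] [15] [13] → 4 drives.
Total size 46 GB; any packing needs at least ⌈46/16⌉ = 3 drives.
An optimal packing achieves that bound: [15,1] [13,2,1] [7,7] → 3 drives.
Excess: 4 − 3 = 1.

1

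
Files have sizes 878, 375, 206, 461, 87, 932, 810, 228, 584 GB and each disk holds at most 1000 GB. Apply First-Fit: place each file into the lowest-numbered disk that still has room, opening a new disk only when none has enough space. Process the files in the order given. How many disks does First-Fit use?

Put 878 GB in disk 1; 122 GB remain.
Put 375 GB in disk 2; 625 GB remain.
Put 206 GB in disk 2; 419 GB remain.
Put 461 GB in disk 3; 539 GB remain.
Put 87 GB in disk 1; 35 GB remain.
Put 932 GB in disk 4; 68 GB remain.
Put 810 GB in disk 5; 190 GB remain.
Put 228 GB in disk 2; 191 GB remain.
Put 584 GB in disk 6; 416 GB remain.

6 disks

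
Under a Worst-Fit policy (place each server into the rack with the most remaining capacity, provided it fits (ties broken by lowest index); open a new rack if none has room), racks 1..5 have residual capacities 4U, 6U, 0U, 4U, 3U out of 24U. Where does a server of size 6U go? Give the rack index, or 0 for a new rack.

2

Racks with room: rack 2 (6U).
Most room is rack 2 with 6U free.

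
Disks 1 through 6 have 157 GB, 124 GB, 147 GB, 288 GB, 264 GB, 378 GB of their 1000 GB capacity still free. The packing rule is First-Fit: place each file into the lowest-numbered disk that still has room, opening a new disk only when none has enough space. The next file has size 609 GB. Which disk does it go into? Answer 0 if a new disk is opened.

No disk has ≥ 609 GB free, so a new disk is opened.

0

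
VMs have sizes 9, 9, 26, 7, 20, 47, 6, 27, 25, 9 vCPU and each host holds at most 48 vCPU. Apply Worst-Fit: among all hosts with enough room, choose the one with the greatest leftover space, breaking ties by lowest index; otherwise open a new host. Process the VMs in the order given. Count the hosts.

5

host 1: place 9 vCPU, 39 vCPU left
host 1: place 9 vCPU, 30 vCPU left
host 1: place 26 vCPU, 4 vCPU left
host 2: place 7 vCPU, 41 vCPU left
host 2: place 20 vCPU, 21 vCPU left
host 3: place 47 vCPU, 1 vCPU left
host 2: place 6 vCPU, 15 vCPU left
host 4: place 27 vCPU, 21 vCPU left
host 5: place 25 vCPU, 23 vCPU left
host 5: place 9 vCPU, 14 vCPU left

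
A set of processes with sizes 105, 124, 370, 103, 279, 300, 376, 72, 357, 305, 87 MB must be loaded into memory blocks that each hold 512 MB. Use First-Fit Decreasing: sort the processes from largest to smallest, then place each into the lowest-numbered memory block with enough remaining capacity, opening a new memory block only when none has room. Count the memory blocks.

Sorted descending: 376, 370, 357, 305, 300, 279, 124, 105, 103, 87, 72.
Put 376 MB in memory block 1; 136 MB remain.
Put 370 MB in memory block 2; 142 MB remain.
Put 357 MB in memory block 3; 155 MB remain.
Put 305 MB in memory block 4; 207 MB remain.
Put 300 MB in memory block 5; 212 MB remain.
Put 279 MB in memory block 6; 233 MB remain.
Put 124 MB in memory block 1; 12 MB remain.
Put 105 MB in memory block 2; 37 MB remain.
Put 103 MB in memory block 3; 52 MB remain.
Put 87 MB in memory block 4; 120 MB remain.
Put 72 MB in memory block 4; 48 MB remain.
Final memory blocks: [376,124] [370,105] [357,103] [305,87,72] [300] [279].

6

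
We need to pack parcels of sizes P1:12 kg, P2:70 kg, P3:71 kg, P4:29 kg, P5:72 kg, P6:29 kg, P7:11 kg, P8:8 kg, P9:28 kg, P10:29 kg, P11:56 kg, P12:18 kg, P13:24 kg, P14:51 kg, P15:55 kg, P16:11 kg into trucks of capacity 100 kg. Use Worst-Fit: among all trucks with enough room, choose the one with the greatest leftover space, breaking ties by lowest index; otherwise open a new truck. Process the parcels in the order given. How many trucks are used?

7

truck 1: place P1 (12 kg), 88 kg left
truck 1: place P2 (70 kg), 18 kg left
truck 2: place P3 (71 kg), 29 kg left
truck 2: place P4 (29 kg), 0 kg left
truck 3: place P5 (72 kg), 28 kg left
truck 4: place P6 (29 kg), 71 kg left
truck 4: place P7 (11 kg), 60 kg left
truck 4: place P8 (8 kg), 52 kg left
truck 4: place P9 (28 kg), 24 kg left
truck 5: place P10 (29 kg), 71 kg left
truck 5: place P11 (56 kg), 15 kg left
truck 3: place P12 (18 kg), 10 kg left
truck 4: place P13 (24 kg), 0 kg left
truck 6: place P14 (51 kg), 49 kg left
truck 7: place P15 (55 kg), 45 kg left
truck 6: place P16 (11 kg), 38 kg left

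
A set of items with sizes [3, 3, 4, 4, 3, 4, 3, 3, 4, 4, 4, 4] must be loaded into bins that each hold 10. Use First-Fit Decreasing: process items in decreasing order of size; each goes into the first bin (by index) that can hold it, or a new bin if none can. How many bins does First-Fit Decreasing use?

Sorted descending: 4, 4, 4, 4, 4, 4, 4, 3, 3, 3, 3, 3.
bin 1: place 4, 6 left
bin 1: place 4, 2 left
bin 2: place 4, 6 left
bin 2: place 4, 2 left
bin 3: place 4, 6 left
bin 3: place 4, 2 left
bin 4: place 4, 6 left
bin 4: place 3, 3 left
bin 4: place 3, 0 left
bin 5: place 3, 7 left
bin 5: place 3, 4 left
bin 5: place 3, 1 left
Final bins: [4,4] [4,4] [4,4] [4,3,3] [3,3,3].

5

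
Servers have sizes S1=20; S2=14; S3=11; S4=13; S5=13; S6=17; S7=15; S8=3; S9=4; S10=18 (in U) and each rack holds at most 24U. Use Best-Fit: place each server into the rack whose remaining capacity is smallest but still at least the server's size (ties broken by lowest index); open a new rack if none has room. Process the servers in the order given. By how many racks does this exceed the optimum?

Best-Fit: [20,3] [14] [11,13] [13] [17,4] [15] [18] → 7 racks.
7 servers exceed 12U (half the capacity), and no two of those can share a rack, so at least 7 racks are needed.
So 7 is already optimal.

0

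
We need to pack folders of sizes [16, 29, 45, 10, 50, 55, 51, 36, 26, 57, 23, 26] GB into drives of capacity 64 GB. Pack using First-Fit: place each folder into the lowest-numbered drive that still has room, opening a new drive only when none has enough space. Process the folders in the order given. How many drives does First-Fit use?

drive 1: place 16 GB, 48 GB left
drive 1: place 29 GB, 19 GB left
drive 2: place 45 GB, 19 GB left
drive 1: place 10 GB, 9 GB left
drive 3: place 50 GB, 14 GB left
drive 4: place 55 GB, 9 GB left
drive 5: place 51 GB, 13 GB left
drive 6: place 36 GB, 28 GB left
drive 6: place 26 GB, 2 GB left
drive 7: place 57 GB, 7 GB left
drive 8: place 23 GB, 41 GB left
drive 8: place 26 GB, 15 GB left

8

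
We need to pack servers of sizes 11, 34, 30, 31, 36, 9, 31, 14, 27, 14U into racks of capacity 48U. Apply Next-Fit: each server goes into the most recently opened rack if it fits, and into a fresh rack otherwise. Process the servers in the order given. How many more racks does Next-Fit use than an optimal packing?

Next-Fit: [11,34] [30] [31] [36,9] [31,14] [27,14] → 6 racks.
6 servers exceed 24U (half the capacity), and no two of those can share a rack, so at least 6 racks are needed.
So 6 is already optimal.

0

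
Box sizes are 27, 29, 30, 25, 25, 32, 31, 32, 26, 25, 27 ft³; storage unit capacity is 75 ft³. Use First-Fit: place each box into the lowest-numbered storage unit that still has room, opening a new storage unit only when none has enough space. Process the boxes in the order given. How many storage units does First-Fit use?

Put 27 ft³ in storage unit 1; 48 ft³ remain.
Put 29 ft³ in storage unit 1; 19 ft³ remain.
Put 30 ft³ in storage unit 2; 45 ft³ remain.
Put 25 ft³ in storage unit 2; 20 ft³ remain.
Put 25 ft³ in storage unit 3; 50 ft³ remain.
Put 32 ft³ in storage unit 3; 18 ft³ remain.
Put 31 ft³ in storage unit 4; 44 ft³ remain.
Put 32 ft³ in storage unit 4; 12 ft³ remain.
Put 26 ft³ in storage unit 5; 49 ft³ remain.
Put 25 ft³ in storage unit 5; 24 ft³ remain.
Put 27 ft³ in storage unit 6; 48 ft³ remain.

6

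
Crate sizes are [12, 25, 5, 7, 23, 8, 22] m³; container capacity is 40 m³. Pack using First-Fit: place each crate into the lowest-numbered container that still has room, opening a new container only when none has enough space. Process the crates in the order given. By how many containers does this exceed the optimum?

First-Fit: [12,25] [5,7,23] [8,22] → 3 containers.
Total size 102 m³; any packing needs at least ⌈102/40⌉ = 3 containers.
So 3 is already optimal.

0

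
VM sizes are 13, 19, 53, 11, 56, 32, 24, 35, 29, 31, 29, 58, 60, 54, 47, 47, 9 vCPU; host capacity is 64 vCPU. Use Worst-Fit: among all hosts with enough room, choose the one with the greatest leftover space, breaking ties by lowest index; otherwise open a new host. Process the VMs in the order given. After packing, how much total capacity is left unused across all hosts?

host 1: place 13 vCPU, 51 vCPU left
host 1: place 19 vCPU, 32 vCPU left
host 2: place 53 vCPU, 11 vCPU left
host 1: place 11 vCPU, 21 vCPU left
host 3: place 56 vCPU, 8 vCPU left
host 4: place 32 vCPU, 32 vCPU left
host 4: place 24 vCPU, 8 vCPU left
host 5: place 35 vCPU, 29 vCPU left
host 5: place 29 vCPU, 0 vCPU left
host 6: place 31 vCPU, 33 vCPU left
host 6: place 29 vCPU, 4 vCPU left
host 7: place 58 vCPU, 6 vCPU left
host 8: place 60 vCPU, 4 vCPU left
host 9: place 54 vCPU, 10 vCPU left
host 10: place 47 vCPU, 17 vCPU left
host 11: place 47 vCPU, 17 vCPU left
host 1: place 9 vCPU, 12 vCPU left
11 hosts × 64 vCPU = 704 vCPU; used 607 vCPU; unused 97 vCPU.

97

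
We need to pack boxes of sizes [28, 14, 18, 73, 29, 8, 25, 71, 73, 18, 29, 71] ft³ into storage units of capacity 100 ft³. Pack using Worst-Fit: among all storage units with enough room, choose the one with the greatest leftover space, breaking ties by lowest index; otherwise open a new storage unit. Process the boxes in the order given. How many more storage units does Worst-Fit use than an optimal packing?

0

Worst-Fit: [28,14,18,29] [73,8] [25,71] [73,18] [29,71] → 5 storage units.
Total size 457 ft³; any packing needs at least ⌈457/100⌉ = 5 storage units.
So 5 is already optimal.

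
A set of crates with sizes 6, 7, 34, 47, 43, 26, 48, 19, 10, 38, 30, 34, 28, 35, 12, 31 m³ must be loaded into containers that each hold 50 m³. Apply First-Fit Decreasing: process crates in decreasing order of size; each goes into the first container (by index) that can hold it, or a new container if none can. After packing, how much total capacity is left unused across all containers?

Sorted descending: 48, 47, 43, 38, 35, 34, 34, 31, 30, 28, 26, 19, 12, 10, 7, 6.
container 1: place 48 m³, 2 m³ left
container 2: place 47 m³, 3 m³ left
container 3: place 43 m³, 7 m³ left
container 4: place 38 m³, 12 m³ left
container 5: place 35 m³, 15 m³ left
container 6: place 34 m³, 16 m³ left
container 7: place 34 m³, 16 m³ left
container 8: place 31 m³, 19 m³ left
container 9: place 30 m³, 20 m³ left
container 10: place 28 m³, 22 m³ left
container 11: place 26 m³, 24 m³ left
container 8: place 19 m³, 0 m³ left
container 4: place 12 m³, 0 m³ left
container 5: place 10 m³, 5 m³ left
container 3: place 7 m³, 0 m³ left
container 6: place 6 m³, 10 m³ left
11 containers × 50 m³ = 550 m³; used 448 m³; unused 102 m³.

102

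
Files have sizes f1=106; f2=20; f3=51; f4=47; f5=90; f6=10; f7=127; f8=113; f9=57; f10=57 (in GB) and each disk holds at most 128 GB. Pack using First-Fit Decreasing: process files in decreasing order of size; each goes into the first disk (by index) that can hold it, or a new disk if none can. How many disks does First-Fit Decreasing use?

6

Sorted descending: 127, 113, 106, 90, 57, 57, 51, 47, 20, 10.
disk 1: place 127 GB, 1 GB left
disk 2: place 113 GB, 15 GB left
disk 3: place 106 GB, 22 GB left
disk 4: place 90 GB, 38 GB left
disk 5: place 57 GB, 71 GB left
disk 5: place 57 GB, 14 GB left
disk 6: place 51 GB, 77 GB left
disk 6: place 47 GB, 30 GB left
disk 3: place 20 GB, 2 GB left
disk 2: place 10 GB, 5 GB left
Final disks: [127] [113,10] [106,20] [90] [57,57] [51,47].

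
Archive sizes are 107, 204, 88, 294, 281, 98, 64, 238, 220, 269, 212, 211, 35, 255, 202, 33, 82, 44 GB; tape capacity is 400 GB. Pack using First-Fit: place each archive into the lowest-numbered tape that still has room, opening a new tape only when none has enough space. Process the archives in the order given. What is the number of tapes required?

10

Put 107 GB in tape 1; 293 GB remain.
Put 204 GB in tape 1; 89 GB remain.
Put 88 GB in tape 1; 1 GB remain.
Put 294 GB in tape 2; 106 GB remain.
Put 281 GB in tape 3; 119 GB remain.
Put 98 GB in tape 2; 8 GB remain.
Put 64 GB in tape 3; 55 GB remain.
Put 238 GB in tape 4; 162 GB remain.
Put 220 GB in tape 5; 180 GB remain.
Put 269 GB in tape 6; 131 GB remain.
Put 212 GB in tape 7; 188 GB remain.
Put 211 GB in tape 8; 189 GB remain.
Put 35 GB in tape 3; 20 GB remain.
Put 255 GB in tape 9; 145 GB remain.
Put 202 GB in tape 10; 198 GB remain.
Put 33 GB in tape 4; 129 GB remain.
Put 82 GB in tape 4; 47 GB remain.
Put 44 GB in tape 4; 3 GB remain.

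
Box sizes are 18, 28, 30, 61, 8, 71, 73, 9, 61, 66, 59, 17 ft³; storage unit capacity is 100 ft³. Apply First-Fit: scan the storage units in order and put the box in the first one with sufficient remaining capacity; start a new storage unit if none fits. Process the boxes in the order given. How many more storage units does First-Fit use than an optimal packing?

1

First-Fit: [18,28,30,8,9] [61,17] [71] [73] [61] [66] [59] → 7 storage units.
Total size 501 ft³; any packing needs at least ⌈501/100⌉ = 6 storage units.
An optimal packing achieves that bound: [73,18,9] [71,28] [66,30] [61,17,8] [61] [59] → 6 storage units.
Excess: 7 − 6 = 1.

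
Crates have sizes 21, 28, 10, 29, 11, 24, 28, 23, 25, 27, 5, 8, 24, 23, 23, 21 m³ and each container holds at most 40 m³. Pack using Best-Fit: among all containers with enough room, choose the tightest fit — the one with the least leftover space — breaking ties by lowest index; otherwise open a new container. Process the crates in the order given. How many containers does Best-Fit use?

12 containers

21 m³ → container 1 (remaining 19 m³)
28 m³ → container 2 (remaining 12 m³)
10 m³ → container 2 (remaining 2 m³)
29 m³ → container 3 (remaining 11 m³)
11 m³ → container 3 (remaining 0 m³)
24 m³ → container 4 (remaining 16 m³)
28 m³ → container 5 (remaining 12 m³)
23 m³ → container 6 (remaining 17 m³)
25 m³ → container 7 (remaining 15 m³)
27 m³ → container 8 (remaining 13 m³)
5 m³ → container 5 (remaining 7 m³)
8 m³ → container 8 (remaining 5 m³)
24 m³ → container 9 (remaining 16 m³)
23 m³ → container 10 (remaining 17 m³)
23 m³ → container 11 (remaining 17 m³)
21 m³ → container 12 (remaining 19 m³)
Final containers: [21] [28,10] [29,11] [24] [28,5] [23] [25] [27,8] [24] [23] [23] [21].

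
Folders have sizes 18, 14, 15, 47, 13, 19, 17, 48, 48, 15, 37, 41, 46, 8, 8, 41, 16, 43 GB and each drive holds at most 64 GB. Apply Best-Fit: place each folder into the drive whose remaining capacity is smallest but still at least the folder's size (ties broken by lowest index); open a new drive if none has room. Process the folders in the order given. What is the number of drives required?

9 drives

drive 1: place 18 GB, 46 GB left
drive 1: place 14 GB, 32 GB left
drive 1: place 15 GB, 17 GB left
drive 2: place 47 GB, 17 GB left
drive 1: place 13 GB, 4 GB left
drive 3: place 19 GB, 45 GB left
drive 2: place 17 GB, 0 GB left
drive 4: place 48 GB, 16 GB left
drive 5: place 48 GB, 16 GB left
drive 4: place 15 GB, 1 GB left
drive 3: place 37 GB, 8 GB left
drive 6: place 41 GB, 23 GB left
drive 7: place 46 GB, 18 GB left
drive 3: place 8 GB, 0 GB left
drive 5: place 8 GB, 8 GB left
drive 8: place 41 GB, 23 GB left
drive 7: place 16 GB, 2 GB left
drive 9: place 43 GB, 21 GB left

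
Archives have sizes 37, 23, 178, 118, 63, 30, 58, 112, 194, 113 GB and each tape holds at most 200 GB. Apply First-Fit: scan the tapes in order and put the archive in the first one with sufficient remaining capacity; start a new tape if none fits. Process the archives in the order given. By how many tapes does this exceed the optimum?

First-Fit: [37,23,118] [178] [63,30,58] [112] [194] [113] → 6 tapes.
Total size 926 GB; any packing needs at least ⌈926/200⌉ = 5 tapes.
An optimal packing achieves that bound: [194] [178] [118,63] [113,58,23] [112,37,30] → 5 tapes.
Excess: 6 − 5 = 1.

1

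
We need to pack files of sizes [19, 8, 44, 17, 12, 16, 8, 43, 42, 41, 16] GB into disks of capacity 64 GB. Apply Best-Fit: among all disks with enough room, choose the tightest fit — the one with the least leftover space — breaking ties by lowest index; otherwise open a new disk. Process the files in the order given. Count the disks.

Put 19 GB in disk 1; 45 GB remain.
Put 8 GB in disk 1; 37 GB remain.
Put 44 GB in disk 2; 20 GB remain.
Put 17 GB in disk 2; 3 GB remain.
Put 12 GB in disk 1; 25 GB remain.
Put 16 GB in disk 1; 9 GB remain.
Put 8 GB in disk 1; 1 GB remain.
Put 43 GB in disk 3; 21 GB remain.
Put 42 GB in disk 4; 22 GB remain.
Put 41 GB in disk 5; 23 GB remain.
Put 16 GB in disk 3; 5 GB remain.
Final disks: [19,8,12,16,8] [44,17] [43,16] [42] [41].

5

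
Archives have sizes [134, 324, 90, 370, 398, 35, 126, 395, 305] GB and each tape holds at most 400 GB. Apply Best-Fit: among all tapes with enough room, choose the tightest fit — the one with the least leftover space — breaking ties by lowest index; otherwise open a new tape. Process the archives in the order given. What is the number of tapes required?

134 GB → tape 1 (remaining 266 GB)
324 GB → tape 2 (remaining 76 GB)
90 GB → tape 1 (remaining 176 GB)
370 GB → tape 3 (remaining 30 GB)
398 GB → tape 4 (remaining 2 GB)
35 GB → tape 2 (remaining 41 GB)
126 GB → tape 1 (remaining 50 GB)
395 GB → tape 5 (remaining 5 GB)
305 GB → tape 6 (remaining 95 GB)
Final tapes: [134,90,126] [324,35] [370] [398] [395] [305].

6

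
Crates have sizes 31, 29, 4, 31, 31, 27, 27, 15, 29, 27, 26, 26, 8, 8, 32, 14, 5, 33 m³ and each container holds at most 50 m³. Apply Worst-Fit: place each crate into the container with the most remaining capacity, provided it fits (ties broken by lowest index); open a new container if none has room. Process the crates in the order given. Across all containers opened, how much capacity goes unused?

197

Put 31 m³ in container 1; 19 m³ remain.
Put 29 m³ in container 2; 21 m³ remain.
Put 4 m³ in container 2; 17 m³ remain.
Put 31 m³ in container 3; 19 m³ remain.
Put 31 m³ in container 4; 19 m³ remain.
Put 27 m³ in container 5; 23 m³ remain.
Put 27 m³ in container 6; 23 m³ remain.
Put 15 m³ in container 5; 8 m³ remain.
Put 29 m³ in container 7; 21 m³ remain.
Put 27 m³ in container 8; 23 m³ remain.
Put 26 m³ in container 9; 24 m³ remain.
Put 26 m³ in container 10; 24 m³ remain.
Put 8 m³ in container 9; 16 m³ remain.
Put 8 m³ in container 10; 16 m³ remain.
Put 32 m³ in container 11; 18 m³ remain.
Put 14 m³ in container 6; 9 m³ remain.
Put 5 m³ in container 8; 18 m³ remain.
Put 33 m³ in container 12; 17 m³ remain.
12 containers × 50 m³ = 600 m³; used 403 m³; unused 197 m³.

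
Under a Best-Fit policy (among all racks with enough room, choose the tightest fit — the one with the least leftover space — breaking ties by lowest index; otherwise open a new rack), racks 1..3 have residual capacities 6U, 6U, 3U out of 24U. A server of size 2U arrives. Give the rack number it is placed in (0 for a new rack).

Racks with room: rack 1 (6U), rack 2 (6U), rack 3 (3U).
Tightest fit is rack 3 with 3U free.

3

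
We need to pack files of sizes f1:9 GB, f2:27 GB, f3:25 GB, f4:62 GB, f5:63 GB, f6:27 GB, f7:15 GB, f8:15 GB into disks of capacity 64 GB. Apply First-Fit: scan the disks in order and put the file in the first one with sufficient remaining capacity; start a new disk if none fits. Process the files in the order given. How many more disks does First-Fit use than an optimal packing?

First-Fit: [9,27,25] [62] [63] [27,15,15] → 4 disks.
Total size 243 GB; any packing needs at least ⌈243/64⌉ = 4 disks.
So 4 is already optimal.

0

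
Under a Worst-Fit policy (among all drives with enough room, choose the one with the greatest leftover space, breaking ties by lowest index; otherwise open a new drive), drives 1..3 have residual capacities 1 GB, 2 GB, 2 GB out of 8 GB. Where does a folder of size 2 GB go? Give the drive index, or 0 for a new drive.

2

Drives with room: drive 2 (2 GB), drive 3 (2 GB).
Most room is drive 2 with 2 GB free.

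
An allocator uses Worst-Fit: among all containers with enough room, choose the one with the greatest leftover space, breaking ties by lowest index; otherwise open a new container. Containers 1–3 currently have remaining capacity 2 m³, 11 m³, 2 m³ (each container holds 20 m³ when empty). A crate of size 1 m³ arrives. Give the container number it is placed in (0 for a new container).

2

Containers with room: container 1 (2 m³), container 2 (11 m³), container 3 (2 m³).
Most room is container 2 with 11 m³ free.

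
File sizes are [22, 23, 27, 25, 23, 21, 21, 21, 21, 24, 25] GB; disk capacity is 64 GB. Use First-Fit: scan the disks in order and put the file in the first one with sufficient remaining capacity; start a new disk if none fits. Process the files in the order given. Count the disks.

5 disks

disk 1: place 22 GB, 42 GB left
disk 1: place 23 GB, 19 GB left
disk 2: place 27 GB, 37 GB left
disk 2: place 25 GB, 12 GB left
disk 3: place 23 GB, 41 GB left
disk 3: place 21 GB, 20 GB left
disk 4: place 21 GB, 43 GB left
disk 4: place 21 GB, 22 GB left
disk 4: place 21 GB, 1 GB left
disk 5: place 24 GB, 40 GB left
disk 5: place 25 GB, 15 GB left
Final disks: [22,23] [27,25] [23,21] [21,21,21] [24,25].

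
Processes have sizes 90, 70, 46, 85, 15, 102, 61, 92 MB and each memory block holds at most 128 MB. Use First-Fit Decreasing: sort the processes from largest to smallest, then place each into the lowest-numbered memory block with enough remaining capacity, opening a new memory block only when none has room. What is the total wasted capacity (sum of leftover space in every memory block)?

Sorted descending: 102, 92, 90, 85, 70, 61, 46, 15.
102 MB → memory block 1 (remaining 26 MB)
92 MB → memory block 2 (remaining 36 MB)
90 MB → memory block 3 (remaining 38 MB)
85 MB → memory block 4 (remaining 43 MB)
70 MB → memory block 5 (remaining 58 MB)
61 MB → memory block 6 (remaining 67 MB)
46 MB → memory block 5 (remaining 12 MB)
15 MB → memory block 1 (remaining 11 MB)
6 memory blocks × 128 MB = 768 MB; used 561 MB; unused 207 MB.

207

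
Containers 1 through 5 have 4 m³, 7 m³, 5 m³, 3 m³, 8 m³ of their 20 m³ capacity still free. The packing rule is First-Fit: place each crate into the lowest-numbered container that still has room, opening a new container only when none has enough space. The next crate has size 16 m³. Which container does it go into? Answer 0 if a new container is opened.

No container has ≥ 16 m³ free, so a new container is opened.

0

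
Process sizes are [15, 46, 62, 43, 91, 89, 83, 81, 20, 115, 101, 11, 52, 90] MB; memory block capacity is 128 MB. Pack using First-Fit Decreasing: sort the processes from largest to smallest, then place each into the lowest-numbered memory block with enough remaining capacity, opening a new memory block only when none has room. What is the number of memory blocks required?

8 memory blocks

Sorted descending: 115, 101, 91, 90, 89, 83, 81, 62, 52, 46, 43, 20, 15, 11.
115 MB → memory block 1 (remaining 13 MB)
101 MB → memory block 2 (remaining 27 MB)
91 MB → memory block 3 (remaining 37 MB)
90 MB → memory block 4 (remaining 38 MB)
89 MB → memory block 5 (remaining 39 MB)
83 MB → memory block 6 (remaining 45 MB)
81 MB → memory block 7 (remaining 47 MB)
62 MB → memory block 8 (remaining 66 MB)
52 MB → memory block 8 (remaining 14 MB)
46 MB → memory block 7 (remaining 1 MB)
43 MB → memory block 6 (remaining 2 MB)
20 MB → memory block 2 (remaining 7 MB)
15 MB → memory block 3 (remaining 22 MB)
11 MB → memory block 1 (remaining 2 MB)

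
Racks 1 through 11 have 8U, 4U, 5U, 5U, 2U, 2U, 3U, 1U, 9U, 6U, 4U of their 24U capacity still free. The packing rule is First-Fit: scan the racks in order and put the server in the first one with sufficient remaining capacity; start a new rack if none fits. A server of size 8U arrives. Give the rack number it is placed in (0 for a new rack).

Racks with room: rack 1 (8U), rack 9 (9U).
The first with room is rack 1.

1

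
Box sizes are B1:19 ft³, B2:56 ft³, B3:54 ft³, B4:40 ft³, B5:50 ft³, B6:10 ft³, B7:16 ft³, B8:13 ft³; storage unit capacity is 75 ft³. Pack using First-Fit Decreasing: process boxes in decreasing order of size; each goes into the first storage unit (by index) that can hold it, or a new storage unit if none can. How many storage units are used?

Sorted descending: 56, 54, 50, 40, 19, 16, 13, 10.
56 ft³ → storage unit 1 (remaining 19 ft³)
54 ft³ → storage unit 2 (remaining 21 ft³)
50 ft³ → storage unit 3 (remaining 25 ft³)
40 ft³ → storage unit 4 (remaining 35 ft³)
19 ft³ → storage unit 1 (remaining 0 ft³)
16 ft³ → storage unit 2 (remaining 5 ft³)
13 ft³ → storage unit 3 (remaining 12 ft³)
10 ft³ → storage unit 3 (remaining 2 ft³)

4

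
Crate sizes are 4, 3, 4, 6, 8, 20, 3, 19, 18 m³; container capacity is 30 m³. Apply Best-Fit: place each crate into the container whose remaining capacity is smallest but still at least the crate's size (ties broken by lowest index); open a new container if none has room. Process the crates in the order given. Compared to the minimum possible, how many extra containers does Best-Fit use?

Best-Fit: [4,3,4,6,8,3] [20] [19] [18] → 4 containers.
Total size 85 m³; any packing needs at least ⌈85/30⌉ = 3 containers.
An optimal packing achieves that bound: [20,8] [19,6,4] [18,4,3,3] → 3 containers.
Excess: 4 − 3 = 1.

1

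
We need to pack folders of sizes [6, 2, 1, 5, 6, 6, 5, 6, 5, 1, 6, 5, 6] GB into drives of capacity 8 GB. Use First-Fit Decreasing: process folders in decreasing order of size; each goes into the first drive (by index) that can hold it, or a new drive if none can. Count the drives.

10 drives

Sorted descending: 6, 6, 6, 6, 6, 6, 5, 5, 5, 5, 2, 1, 1.
6 GB → drive 1 (remaining 2 GB)
6 GB → drive 2 (remaining 2 GB)
6 GB → drive 3 (remaining 2 GB)
6 GB → drive 4 (remaining 2 GB)
6 GB → drive 5 (remaining 2 GB)
6 GB → drive 6 (remaining 2 GB)
5 GB → drive 7 (remaining 3 GB)
5 GB → drive 8 (remaining 3 GB)
5 GB → drive 9 (remaining 3 GB)
5 GB → drive 10 (remaining 3 GB)
2 GB → drive 1 (remaining 0 GB)
1 GB → drive 2 (remaining 1 GB)
1 GB → drive 2 (remaining 0 GB)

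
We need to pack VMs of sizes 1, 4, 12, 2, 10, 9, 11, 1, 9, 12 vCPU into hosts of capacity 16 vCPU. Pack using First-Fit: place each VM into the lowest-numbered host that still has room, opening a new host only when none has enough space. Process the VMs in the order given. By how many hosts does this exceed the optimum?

0

First-Fit: [1,4,2,9] [12,1] [10] [11] [9] [12] → 6 hosts.
6 VMs exceed 8 vCPU (half the capacity), and no two of those can share a host, so at least 6 hosts are needed.
So 6 is already optimal.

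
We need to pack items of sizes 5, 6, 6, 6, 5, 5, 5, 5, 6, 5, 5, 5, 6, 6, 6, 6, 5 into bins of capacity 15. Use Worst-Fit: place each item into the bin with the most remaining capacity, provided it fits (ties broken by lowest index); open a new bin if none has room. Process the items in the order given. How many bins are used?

8

5 → bin 1 (remaining 10)
6 → bin 1 (remaining 4)
6 → bin 2 (remaining 9)
6 → bin 2 (remaining 3)
5 → bin 3 (remaining 10)
5 → bin 3 (remaining 5)
5 → bin 3 (remaining 0)
5 → bin 4 (remaining 10)
6 → bin 4 (remaining 4)
5 → bin 5 (remaining 10)
5 → bin 5 (remaining 5)
5 → bin 5 (remaining 0)
6 → bin 6 (remaining 9)
6 → bin 6 (remaining 3)
6 → bin 7 (remaining 9)
6 → bin 7 (remaining 3)
5 → bin 8 (remaining 10)
Final bins: [5,6] [6,6] [5,5,5] [5,6] [5,5,5] [6,6] [6,6] [5].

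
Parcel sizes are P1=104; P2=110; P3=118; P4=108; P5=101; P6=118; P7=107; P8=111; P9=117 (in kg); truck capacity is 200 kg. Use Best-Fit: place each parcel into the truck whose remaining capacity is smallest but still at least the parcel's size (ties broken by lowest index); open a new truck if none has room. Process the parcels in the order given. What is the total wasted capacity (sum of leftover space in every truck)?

806

Put P1 (104 kg) in truck 1; 96 kg remain.
Put P2 (110 kg) in truck 2; 90 kg remain.
Put P3 (118 kg) in truck 3; 82 kg remain.
Put P4 (108 kg) in truck 4; 92 kg remain.
Put P5 (101 kg) in truck 5; 99 kg remain.
Put P6 (118 kg) in truck 6; 82 kg remain.
Put P7 (107 kg) in truck 7; 93 kg remain.
Put P8 (111 kg) in truck 8; 89 kg remain.
Put P9 (117 kg) in truck 9; 83 kg remain.
9 trucks × 200 kg = 1800 kg; used 994 kg; unused 806 kg.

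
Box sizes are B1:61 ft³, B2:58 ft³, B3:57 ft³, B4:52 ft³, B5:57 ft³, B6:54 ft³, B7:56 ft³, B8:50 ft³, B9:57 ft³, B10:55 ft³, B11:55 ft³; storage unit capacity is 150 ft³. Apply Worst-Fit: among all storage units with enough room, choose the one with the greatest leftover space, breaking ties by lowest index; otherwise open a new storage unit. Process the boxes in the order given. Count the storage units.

storage unit 1: place B1 (61 ft³), 89 ft³ left
storage unit 1: place B2 (58 ft³), 31 ft³ left
storage unit 2: place B3 (57 ft³), 93 ft³ left
storage unit 2: place B4 (52 ft³), 41 ft³ left
storage unit 3: place B5 (57 ft³), 93 ft³ left
storage unit 3: place B6 (54 ft³), 39 ft³ left
storage unit 4: place B7 (56 ft³), 94 ft³ left
storage unit 4: place B8 (50 ft³), 44 ft³ left
storage unit 5: place B9 (57 ft³), 93 ft³ left
storage unit 5: place B10 (55 ft³), 38 ft³ left
storage unit 6: place B11 (55 ft³), 95 ft³ left
Final storage units: [61,58] [57,52] [57,54] [56,50] [57,55] [55].

6 storage units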